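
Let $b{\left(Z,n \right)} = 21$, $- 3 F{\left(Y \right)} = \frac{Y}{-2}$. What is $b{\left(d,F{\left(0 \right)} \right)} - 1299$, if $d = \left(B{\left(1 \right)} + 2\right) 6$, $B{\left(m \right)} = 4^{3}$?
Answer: $-1278$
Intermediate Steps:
$F{\left(Y \right)} = \frac{Y}{6}$ ($F{\left(Y \right)} = - \frac{Y \frac{1}{-2}}{3} = - \frac{Y \left(- \frac{1}{2}\right)}{3} = - \frac{\left(- \frac{1}{2}\right) Y}{3} = \frac{Y}{6}$)
$B{\left(m \right)} = 64$
$d = 396$ ($d = \left(64 + 2\right) 6 = 66 \cdot 6 = 396$)
$b{\left(d,F{\left(0 \right)} \right)} - 1299 = 21 - 1299 = -1278$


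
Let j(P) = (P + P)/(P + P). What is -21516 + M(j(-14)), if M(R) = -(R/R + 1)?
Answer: -21518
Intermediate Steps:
j(P) = 1 (j(P) = (2*P)/((2*P)) = (2*P)*(1/(2*P)) = 1)
M(R) = -2 (M(R) = -(1 + 1) = -1*2 = -2)
-21516 + M(j(-14)) = -21516 - 2 = -21518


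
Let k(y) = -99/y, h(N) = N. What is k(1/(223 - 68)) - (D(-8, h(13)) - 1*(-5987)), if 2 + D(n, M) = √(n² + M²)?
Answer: -21330 - √233 ≈ -21345.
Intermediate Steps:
D(n, M) = -2 + √(M² + n²) (D(n, M) = -2 + √(n² + M²) = -2 + √(M² + n²))
k(1/(223 - 68)) - (D(-8, h(13)) - 1*(-5987)) = -99/(1/(223 - 68)) - ((-2 + √(13² + (-8)²)) - 1*(-5987)) = -99/(1/155) - ((-2 + √(169 + 64)) + 5987) = -99/1/155 - ((-2 + √233) + 5987) = -99*155 - (5985 + √233) = -15345 + (-5985 - √233) = -21330 - √233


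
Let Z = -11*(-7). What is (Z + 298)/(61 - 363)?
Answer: -375/302 ≈ -1.2417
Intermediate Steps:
Z = 77
(Z + 298)/(61 - 363) = (77 + 298)/(61 - 363) = 375/(-302) = 375*(-1/302) = -375/302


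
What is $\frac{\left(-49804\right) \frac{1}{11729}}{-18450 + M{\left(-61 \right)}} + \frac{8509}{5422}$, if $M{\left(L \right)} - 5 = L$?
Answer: $\frac{923603489077}{588441185414} \approx 1.5696$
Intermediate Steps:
$M{\left(L \right)} = 5 + L$
$\frac{\left(-49804\right) \frac{1}{11729}}{-18450 + M{\left(-61 \right)}} + \frac{8509}{5422} = \frac{\left(-49804\right) \frac{1}{11729}}{-18450 + \left(5 - 61\right)} + \frac{8509}{5422} = \frac{\left(-49804\right) \frac{1}{11729}}{-18450 - 56} + 8509 \cdot \frac{1}{5422} = - \frac{49804}{11729 \left(-18506\right)} + \frac{8509}{5422} = \left(- \frac{49804}{11729}\right) \left(- \frac{1}{18506}\right) + \frac{8509}{5422} = \frac{24902}{108528437} + \frac{8509}{5422} = \frac{923603489077}{588441185414}$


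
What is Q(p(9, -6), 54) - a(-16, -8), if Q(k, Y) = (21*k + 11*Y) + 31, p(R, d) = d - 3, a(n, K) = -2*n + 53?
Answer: 351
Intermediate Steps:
a(n, K) = 53 - 2*n
p(R, d) = -3 + d
Q(k, Y) = 31 + 11*Y + 21*k (Q(k, Y) = (11*Y + 21*k) + 31 = 31 + 11*Y + 21*k)
Q(p(9, -6), 54) - a(-16, -8) = (31 + 11*54 + 21*(-3 - 6)) - (53 - 2*(-16)) = (31 + 594 + 21*(-9)) - (53 + 32) = (31 + 594 - 189) - 1*85 = 436 - 85 = 351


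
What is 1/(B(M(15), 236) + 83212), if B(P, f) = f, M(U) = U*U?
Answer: 1/83448 ≈ 1.1984e-5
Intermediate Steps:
M(U) = U²
1/(B(M(15), 236) + 83212) = 1/(236 + 83212) = 1/83448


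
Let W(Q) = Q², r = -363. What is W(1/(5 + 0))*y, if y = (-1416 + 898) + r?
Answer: -881/25 ≈ -35.240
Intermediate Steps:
y = -881 (y = (-1416 + 898) - 363 = -518 - 363 = -881)
W(1/(5 + 0))*y = (1/(5 + 0))²*(-881) = (1/5)²*(-881) = (⅕)²*(-881) = (1/25)*(-881) = -881/25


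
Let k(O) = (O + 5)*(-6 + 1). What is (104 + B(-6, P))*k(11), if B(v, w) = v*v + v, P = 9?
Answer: -10720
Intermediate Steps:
B(v, w) = v + v² (B(v, w) = v² + v = v + v²)
k(O) = -25 - 5*O (k(O) = (5 + O)*(-5) = -25 - 5*O)
(104 + B(-6, P))*k(11) = (104 - 6*(1 - 6))*(-25 - 5*11) = (104 - 6*(-5))*(-25 - 55) = (104 + 30)*(-80) = 134*(-80) = -10720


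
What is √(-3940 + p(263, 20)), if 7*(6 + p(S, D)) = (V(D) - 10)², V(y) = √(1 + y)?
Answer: √(-193354 + 7*(10 - √21)²)/7 ≈ 62.784*I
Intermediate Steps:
p(S, D) = -6 + (-10 + √(1 + D))²/7 (p(S, D) = -6 + (√(1 + D) - 10)²/7 = -6 + (-10 + √(1 + D))²/7)
√(-3940 + p(263, 20)) = √(-3940 + (-6 + (-10 + √(1 + 20))²/7)) = √(-3940 + (-6 + (-10 + √21)²/7)) = √(-3946 + (-10 + √21)²/7)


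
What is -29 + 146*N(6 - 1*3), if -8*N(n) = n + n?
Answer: -277/2 ≈ -138.50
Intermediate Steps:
N(n) = -n/4 (N(n) = -(n + n)/8 = -n/4)
-29 + 146*N(6 - 1*3) = -29 + 146*(-(6 - 1*3)/4) = -29 + 146*(-(6 - 3)/4) = -29 + 146*(-¼*3) = -29 + 146*(-¾) = -29 - 219/2 = -277/2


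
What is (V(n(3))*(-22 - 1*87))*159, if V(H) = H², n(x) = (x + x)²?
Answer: -22460976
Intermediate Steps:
n(x) = 4*x² (n(x) = (2*x)² = 4*x²)
(V(n(3))*(-22 - 1*87))*159 = ((4*3²)²*(-22 - 1*87))*159 = ((4*9)²*(-22 - 87))*159 = (36²*(-109))*159 = (1296*(-109))*159 = -141264*159 = -22460976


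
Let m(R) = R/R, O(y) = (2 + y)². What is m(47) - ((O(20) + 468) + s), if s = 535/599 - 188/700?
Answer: -99754047/104825 ≈ -951.63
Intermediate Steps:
s = 65472/104825 (s = 535*(1/599) - 188*1/700 = 535/599 - 47/175 = 65472/104825 ≈ 0.62458)
m(R) = 1
m(47) - ((O(20) + 468) + s) = 1 - (((2 + 20)² + 468) + 65472/104825) = 1 - ((22² + 468) + 65472/104825) = 1 - ((484 + 468) + 65472/104825) = 1 - (952 + 65472/104825) = 1 - 1*99858872/104825 = 1 - 99858872/104825 = -99754047/104825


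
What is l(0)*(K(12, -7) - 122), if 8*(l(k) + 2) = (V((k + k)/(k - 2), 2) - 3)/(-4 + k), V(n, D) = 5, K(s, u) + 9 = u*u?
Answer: 1353/8 ≈ 169.13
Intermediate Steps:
K(s, u) = -9 + u**2 (K(s, u) = -9 + u*u = -9 + u**2)
l(k) = -2 + 1/(4*(-4 + k)) (l(k) = -2 + ((5 - 3)/(-4 + k))/8 = -2 + (2/(-4 + k))/8 = -2 + 1/(4*(-4 + k)))
l(0)*(K(12, -7) - 122) = ((33 - 8*0)/(4*(-4 + 0)))*((-9 + (-7)**2) - 122) = ((1/4)*(33 + 0)/(-4))*((-9 + 49) - 122) = ((1/4)*(-1/4)*33)*(40 - 122) = -33/16*(-82) = 1353/8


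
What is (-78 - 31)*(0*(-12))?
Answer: 0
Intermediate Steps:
(-78 - 31)*(0*(-12)) = -109*0 = 0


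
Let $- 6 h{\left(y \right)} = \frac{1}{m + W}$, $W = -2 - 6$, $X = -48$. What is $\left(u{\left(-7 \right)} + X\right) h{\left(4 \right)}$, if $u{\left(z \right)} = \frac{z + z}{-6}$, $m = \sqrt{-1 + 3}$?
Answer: $- \frac{274}{279} - \frac{137 \sqrt{2}}{1116} \approx -1.1557$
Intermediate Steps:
$W = -8$ ($W = -2 - 6 = -8$)
$m = \sqrt{2} \approx 1.4142$
$h{\left(y \right)} = - \frac{1}{6 \left(-8 + \sqrt{2}\right)}$ ($h{\left(y \right)} = - \frac{1}{6 \left(\sqrt{2} - 8\right)} = - \frac{1}{6 \left(-8 + \sqrt{2}\right)}$)
$u{\left(z \right)} = - \frac{z}{3}$ ($u{\left(z \right)} = 2 z \left(- \frac{1}{6}\right) = - \frac{z}{3}$)
$\left(u{\left(-7 \right)} + X\right) h{\left(4 \right)} = \left(\left(- \frac{1}{3}\right) \left(-7\right) - 48\right) \left(\frac{2}{93} + \frac{\sqrt{2}}{372}\right) = \left(\frac{7}{3} - 48\right) \left(\frac{2}{93} + \frac{\sqrt{2}}{372}\right) = - \frac{137 \left(\frac{2}{93} + \frac{\sqrt{2}}{372}\right)}{3} = - \frac{274}{279} - \frac{137 \sqrt{2}}{1116}$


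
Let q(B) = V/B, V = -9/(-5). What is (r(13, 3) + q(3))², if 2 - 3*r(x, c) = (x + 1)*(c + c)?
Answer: 160801/225 ≈ 714.67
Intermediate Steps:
V = 9/5 (V = -9*(-⅕) = 9/5 ≈ 1.8000)
r(x, c) = ⅔ - 2*c*(1 + x)/3 (r(x, c) = ⅔ - (x + 1)*(c + c)/3 = ⅔ - (1 + x)*2*c/3 = ⅔ - 2*c*(1 + x)/3)
q(B) = 9/(5*B)
(r(13, 3) + q(3))² = ((⅔ - ⅔*3 - ⅔*3*13) + (9/5)/3)² = ((⅔ - 2 - 26) + (9/5)*(⅓))² = (-82/3 + ⅗)² = (-401/15)² = 160801/225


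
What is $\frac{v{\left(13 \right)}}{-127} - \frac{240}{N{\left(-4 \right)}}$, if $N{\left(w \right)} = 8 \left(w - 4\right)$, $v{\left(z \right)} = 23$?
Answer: $\frac{1813}{508} \approx 3.5689$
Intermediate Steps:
$N{\left(w \right)} = -32 + 8 w$ ($N{\left(w \right)} = 8 \left(w - 4\right) = 8 \left(-4 + w\right) = -32 + 8 w$)
$\frac{v{\left(13 \right)}}{-127} - \frac{240}{N{\left(-4 \right)}} = \frac{23}{-127} - \frac{240}{-32 + 8 \left(-4\right)} = 23 \left(- \frac{1}{127}\right) - \frac{240}{-32 - 32} = - \frac{23}{127} - \frac{240}{-64} = - \frac{23}{127} - - \frac{15}{4} = - \frac{23}{127} + \frac{15}{4} = \frac{1813}{508}$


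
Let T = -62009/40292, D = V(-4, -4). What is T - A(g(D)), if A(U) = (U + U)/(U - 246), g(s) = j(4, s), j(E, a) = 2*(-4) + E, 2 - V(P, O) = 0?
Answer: -7912293/5036500 ≈ -1.5710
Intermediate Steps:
V(P, O) = 2 (V(P, O) = 2 - 1*0 = 2 + 0 = 2)
D = 2
j(E, a) = -8 + E
g(s) = -4 (g(s) = -8 + 4 = -4)
A(U) = 2*U/(-246 + U) (A(U) = (2*U)/(-246 + U) = 2*U/(-246 + U))
T = -62009/40292 (T = -62009*1/40292 = -62009/40292 ≈ -1.5390)
T - A(g(D)) = -62009/40292 - 2*(-4)/(-246 - 4) = -62009/40292 - 2*(-4)/(-250) = -62009/40292 - 2*(-4)*(-1)/250 = -62009/40292 - 1*4/125 = -62009/40292 - 4/125 = -7912293/5036500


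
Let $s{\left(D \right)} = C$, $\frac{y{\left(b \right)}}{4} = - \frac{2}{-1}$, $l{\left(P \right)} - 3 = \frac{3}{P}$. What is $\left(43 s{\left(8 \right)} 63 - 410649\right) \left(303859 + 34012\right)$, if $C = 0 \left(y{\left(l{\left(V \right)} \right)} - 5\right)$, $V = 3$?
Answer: $-138746388279$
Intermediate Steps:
$l{\left(P \right)} = 3 + \frac{3}{P}$
$y{\left(b \right)} = 8$ ($y{\left(b \right)} = 4 \left(- \frac{2}{-1}\right) = 4 \left(\left(-2\right) \left(-1\right)\right) = 4 \cdot 2 = 8$)
$C = 0$ ($C = 0 \left(8 - 5\right) = 0 \cdot 3 = 0$)
$s{\left(D \right)} = 0$
$\left(43 s{\left(8 \right)} 63 - 410649\right) \left(303859 + 34012\right) = \left(43 \cdot 0 \cdot 63 - 410649\right) \left(303859 + 34012\right) = \left(0 \cdot 63 - 410649\right) 337871 = \left(0 - 410649\right) 337871 = \left(-410649\right) 337871 = -138746388279$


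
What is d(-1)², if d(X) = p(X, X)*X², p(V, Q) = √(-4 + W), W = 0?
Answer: -4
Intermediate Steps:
p(V, Q) = 2*I (p(V, Q) = √(-4 + 0) = √(-4) = 2*I)
d(X) = 2*I*X² (d(X) = (2*I)*X² = 2*I*X²)
d(-1)² = (2*I*(-1)²)² = (2*I*1)² = (2*I)² = -4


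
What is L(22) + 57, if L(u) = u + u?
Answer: 101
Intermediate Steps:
L(u) = 2*u
L(22) + 57 = 2*22 + 57 = 44 + 57 = 101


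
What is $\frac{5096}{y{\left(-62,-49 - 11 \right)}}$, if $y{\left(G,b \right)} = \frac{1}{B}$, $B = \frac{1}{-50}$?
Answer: $- \frac{2548}{25} \approx -101.92$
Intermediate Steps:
$B = - \frac{1}{50} \approx -0.02$
$y{\left(G,b \right)} = -50$ ($y{\left(G,b \right)} = \frac{1}{- \frac{1}{50}} = -50$)
$\frac{5096}{y{\left(-62,-49 - 11 \right)}} = \frac{5096}{-50} = 5096 \left(- \frac{1}{50}\right) = - \frac{2548}{25}$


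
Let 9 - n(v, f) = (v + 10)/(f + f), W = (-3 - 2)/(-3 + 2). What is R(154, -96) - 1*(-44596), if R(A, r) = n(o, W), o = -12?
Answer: 223026/5 ≈ 44605.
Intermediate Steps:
W = 5 (W = -5/(-1) = -5*(-1) = 5)
n(v, f) = 9 - (10 + v)/(2*f) (n(v, f) = 9 - (v + 10)/(f + f) = 9 - (10 + v)/(2*f))
R(A, r) = 46/5 (R(A, r) = (½)*(-10 - 1*(-12) + 18*5)/5 = (½)*(⅕)*(-10 + 12 + 90) = (½)*(⅕)*92 = 46/5)
R(154, -96) - 1*(-44596) = 46/5 - 1*(-44596) = 46/5 + 44596 = 223026/5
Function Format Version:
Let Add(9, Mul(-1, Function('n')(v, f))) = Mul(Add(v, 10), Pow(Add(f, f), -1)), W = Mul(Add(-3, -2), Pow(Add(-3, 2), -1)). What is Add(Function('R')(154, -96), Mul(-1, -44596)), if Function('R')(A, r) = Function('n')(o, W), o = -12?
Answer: Rational(223026, 5) ≈ 44605.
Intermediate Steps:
W = 5 (W = Mul(-5, Pow(-1, -1)) = Mul(-5, -1) = 5)
Function('n')(v, f) = Add(9, Mul(Rational(-1, 2), Pow(f, -1), Add(10, v))) (Function('n')(v, f) = Add(9, Mul(-1, Mul(Add(v, 10), Pow(Add(f, f), -1)))) = Add(9, Mul(-1, Mul(Add(10, v), Pow(Mul(2, f), -1)))) = Add(9, Mul(-1, Mul(Add(10, v), Mul(Rational(1, 2), Pow(f, -1))))) = Add(9, Mul(-1, Mul(Rational(1, 2), Pow(f, -1), Add(10, v)))) = Add(9, Mul(Rational(-1, 2), Pow(f, -1), Add(10, v))))
Function('R')(A, r) = Rational(46, 5) (Function('R')(A, r) = Mul(Rational(1, 2), Pow(5, -1), Add(-10, Mul(-1, -12), Mul(18, 5))) = Mul(Rational(1, 2), Rational(1, 5), Add(-10, 12, 90)) = Mul(Rational(1, 2), Rational(1, 5), 92) = Rational(46, 5))
Add(Function('R')(154, -96), Mul(-1, -44596)) = Add(Rational(46, 5), Mul(-1, -44596)) = Add(Rational(46, 5), 44596) = Rational(223026, 5)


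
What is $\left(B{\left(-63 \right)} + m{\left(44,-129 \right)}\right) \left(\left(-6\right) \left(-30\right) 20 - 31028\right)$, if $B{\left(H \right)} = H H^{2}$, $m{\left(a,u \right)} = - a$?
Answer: $6859495948$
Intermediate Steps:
$B{\left(H \right)} = H^{3}$
$\left(B{\left(-63 \right)} + m{\left(44,-129 \right)}\right) \left(\left(-6\right) \left(-30\right) 20 - 31028\right) = \left(\left(-63\right)^{3} - 44\right) \left(\left(-6\right) \left(-30\right) 20 - 31028\right) = \left(-250047 - 44\right) \left(180 \cdot 20 - 31028\right) = - 250091 \left(3600 - 31028\right) = \left(-250091\right) \left(-27428\right) = 6859495948$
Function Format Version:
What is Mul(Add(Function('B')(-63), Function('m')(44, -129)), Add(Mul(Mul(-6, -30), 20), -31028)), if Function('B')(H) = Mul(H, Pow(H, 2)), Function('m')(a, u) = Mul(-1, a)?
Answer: 6859495948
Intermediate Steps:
Function('B')(H) = Pow(H, 3)
Mul(Add(Function('B')(-63), Function('m')(44, -129)), Add(Mul(Mul(-6, -30), 20), -31028)) = Mul(Add(Pow(-63, 3), Mul(-1, 44)), Add(Mul(Mul(-6, -30), 20), -31028)) = Mul(Add(-250047, -44), Add(Mul(180, 20), -31028)) = Mul(-250091, Add(3600, -31028)) = Mul(-250091, -27428) = 6859495948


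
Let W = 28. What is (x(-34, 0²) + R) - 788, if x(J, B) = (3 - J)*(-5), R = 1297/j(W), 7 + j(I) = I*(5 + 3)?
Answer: -209844/217 ≈ -967.02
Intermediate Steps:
j(I) = -7 + 8*I (j(I) = -7 + I*(5 + 3) = -7 + I*8 = -7 + 8*I)
R = 1297/217 (R = 1297/(-7 + 8*28) = 1297/(-7 + 224) = 1297/217 ≈ 5.9770)
x(J, B) = -15 + 5*J
(x(-34, 0²) + R) - 788 = ((-15 + 5*(-34)) + 1297/217) - 788 = ((-15 - 170) + 1297/217) - 788 = (-185 + 1297/217) - 788 = -38848/217 - 788 = -209844/217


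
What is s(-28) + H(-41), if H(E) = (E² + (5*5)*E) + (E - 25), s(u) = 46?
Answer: 636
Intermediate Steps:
H(E) = -25 + E² + 26*E (H(E) = (E² + 25*E) + (-25 + E) = -25 + E² + 26*E)
s(-28) + H(-41) = 46 + (-25 + (-41)² + 26*(-41)) = 46 + (-25 + 1681 - 1066) = 46 + 590 = 636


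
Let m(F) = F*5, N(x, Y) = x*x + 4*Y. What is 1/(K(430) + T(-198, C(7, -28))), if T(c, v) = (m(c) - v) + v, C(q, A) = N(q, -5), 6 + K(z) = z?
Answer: -1/566 ≈ -0.0017668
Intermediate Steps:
N(x, Y) = x² + 4*Y
K(z) = -6 + z
C(q, A) = -20 + q² (C(q, A) = q² + 4*(-5) = q² - 20 = -20 + q²)
m(F) = 5*F
T(c, v) = 5*c (T(c, v) = (5*c - v) + v = (-v + 5*c) + v = 5*c)
1/(K(430) + T(-198, C(7, -28))) = 1/((-6 + 430) + 5*(-198)) = 1/(424 - 990) = 1/(-566) = -1/566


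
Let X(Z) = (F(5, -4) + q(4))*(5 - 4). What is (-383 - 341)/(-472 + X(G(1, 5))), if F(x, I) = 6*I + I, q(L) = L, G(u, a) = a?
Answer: 181/124 ≈ 1.4597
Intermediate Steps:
F(x, I) = 7*I
X(Z) = -24 (X(Z) = (7*(-4) + 4)*(5 - 4) = (-28 + 4)*1 = -24*1 = -24)
(-383 - 341)/(-472 + X(G(1, 5))) = (-383 - 341)/(-472 - 24) = -724/(-496) = -724*(-1/496) = 181/124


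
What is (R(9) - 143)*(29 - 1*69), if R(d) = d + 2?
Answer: 5280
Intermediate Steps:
R(d) = 2 + d
(R(9) - 143)*(29 - 1*69) = ((2 + 9) - 143)*(29 - 1*69) = (11 - 143)*(29 - 69) = -132*(-40) = 5280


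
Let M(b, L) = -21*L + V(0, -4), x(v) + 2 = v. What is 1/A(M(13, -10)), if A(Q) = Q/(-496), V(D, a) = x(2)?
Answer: -248/105 ≈ -2.3619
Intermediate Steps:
x(v) = -2 + v
V(D, a) = 0 (V(D, a) = -2 + 2 = 0)
M(b, L) = -21*L (M(b, L) = -21*L + 0 = -21*L)
A(Q) = -Q/496 (A(Q) = Q*(-1/496) = -Q/496)
1/A(M(13, -10)) = 1/(-(-21)*(-10)/496) = 1/(-1/496*210) = 1/(-105/248) = -248/105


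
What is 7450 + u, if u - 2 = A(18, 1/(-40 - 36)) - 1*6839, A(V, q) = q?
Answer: 46587/76 ≈ 612.99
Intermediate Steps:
u = -519613/76 (u = 2 + (1/(-40 - 36) - 1*6839) = 2 + (1/(-76) - 6839) = 2 + (-1/76 - 6839) = 2 - 519765/76 = -519613/76 ≈ -6837.0)
7450 + u = 7450 - 519613/76 = 46587/76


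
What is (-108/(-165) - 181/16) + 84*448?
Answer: 33106781/880 ≈ 37621.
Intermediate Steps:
(-108/(-165) - 181/16) + 84*448 = (-108*(-1/165) - 181*1/16) + 37632 = (36/55 - 181/16) + 37632 = -9379/880 + 37632 = 33106781/880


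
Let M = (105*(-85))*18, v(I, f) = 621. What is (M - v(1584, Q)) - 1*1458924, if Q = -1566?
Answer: -1620195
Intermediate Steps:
M = -160650 (M = -8925*18 = -160650)
(M - v(1584, Q)) - 1*1458924 = (-160650 - 1*621) - 1*1458924 = (-160650 - 621) - 1458924 = -161271 - 1458924 = -1620195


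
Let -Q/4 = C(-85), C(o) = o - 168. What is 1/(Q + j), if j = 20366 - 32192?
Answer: -1/10814 ≈ -9.2473e-5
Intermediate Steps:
C(o) = -168 + o
Q = 1012 (Q = -4*(-168 - 85) = -4*(-253) = 1012)
j = -11826
1/(Q + j) = 1/(1012 - 11826) = 1/(-10814) = -1/10814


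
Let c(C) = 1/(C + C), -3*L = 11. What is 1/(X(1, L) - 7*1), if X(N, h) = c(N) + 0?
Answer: -2/13 ≈ -0.15385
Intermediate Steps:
L = -11/3 (L = -⅓*11 = -11/3 ≈ -3.6667)
c(C) = 1/(2*C)
X(N, h) = 1/(2*N) (X(N, h) = 1/(2*N) + 0 = 1/(2*N))
1/(X(1, L) - 7*1) = 1/((½)/1 - 7*1) = 1/((½)*1 - 7) = 1/(½ - 7) = 1/(-13/2) = -2/13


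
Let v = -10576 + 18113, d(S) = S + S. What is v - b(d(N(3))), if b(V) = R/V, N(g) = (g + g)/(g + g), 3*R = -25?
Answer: 45247/6 ≈ 7541.2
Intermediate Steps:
R = -25/3 (R = (⅓)*(-25) = -25/3 ≈ -8.3333)
N(g) = 1 (N(g) = (2*g)/((2*g)) = (2*g)*(1/(2*g)) = 1)
d(S) = 2*S
v = 7537
b(V) = -25/(3*V)
v - b(d(N(3))) = 7537 - (-25)/(3*(2*1)) = 7537 - (-25)/(3*2) = 7537 - 1*(-25/6) = 7537 + 25/6 = 45247/6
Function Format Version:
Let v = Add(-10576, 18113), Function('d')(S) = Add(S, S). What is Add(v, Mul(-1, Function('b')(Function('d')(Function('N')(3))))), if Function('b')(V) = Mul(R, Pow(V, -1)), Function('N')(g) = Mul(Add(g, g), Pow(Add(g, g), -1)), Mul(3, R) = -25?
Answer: Rational(45247, 6) ≈ 7541.2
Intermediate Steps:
R = Rational(-25, 3) (R = Mul(Rational(1, 3), -25) = Rational(-25, 3) ≈ -8.3333)
Function('N')(g) = 1 (Function('N')(g) = Mul(Mul(2, g), Pow(Mul(2, g), -1)) = Mul(Mul(2, g), Mul(Rational(1, 2), Pow(g, -1))) = 1)
Function('d')(S) = Mul(2, S)
v = 7537
Function('b')(V) = Mul(Rational(-25, 3), Pow(V, -1))
Add(v, Mul(-1, Function('b')(Function('d')(Function('N')(3))))) = Add(7537, Mul(-1, Mul(Rational(-25, 3), Pow(Mul(2, 1), -1)))) = Add(7537, Mul(-1, Mul(Rational(-25, 3), Pow(2, -1)))) = Add(7537, Mul(-1, Mul(Rational(-25, 3), Rational(1, 2)))) = Add(7537, Mul(-1, Rational(-25, 6))) = Add(7537, Rational(25, 6)) = Rational(45247, 6)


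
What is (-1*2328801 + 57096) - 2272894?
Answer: -4544599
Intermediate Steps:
(-1*2328801 + 57096) - 2272894 = (-2328801 + 57096) - 2272894 = -2271705 - 2272894 = -4544599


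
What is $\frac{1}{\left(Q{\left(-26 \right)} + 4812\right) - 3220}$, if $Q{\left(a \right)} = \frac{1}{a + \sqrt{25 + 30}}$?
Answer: $\frac{988606}{1573819361} + \frac{\sqrt{55}}{1573819361} \approx 0.00062816$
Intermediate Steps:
$Q{\left(a \right)} = \frac{1}{a + \sqrt{55}}$
$\frac{1}{\left(Q{\left(-26 \right)} + 4812\right) - 3220} = \frac{1}{\left(\frac{1}{-26 + \sqrt{55}} + 4812\right) - 3220} = \frac{1}{\left(4812 + \frac{1}{-26 + \sqrt{55}}\right) - 3220} = \frac{1}{1592 + \frac{1}{-26 + \sqrt{55}}}$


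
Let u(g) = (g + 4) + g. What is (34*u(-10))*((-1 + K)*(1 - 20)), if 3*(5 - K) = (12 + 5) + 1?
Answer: -20672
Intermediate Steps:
K = -1 (K = 5 - ((12 + 5) + 1)/3 = 5 - (17 + 1)/3 = 5 - ⅓*18 = 5 - 6 = -1)
u(g) = 4 + 2*g (u(g) = (4 + g) + g = 4 + 2*g)
(34*u(-10))*((-1 + K)*(1 - 20)) = (34*(4 + 2*(-10)))*((-1 - 1)*(1 - 20)) = (34*(4 - 20))*(-2*(-19)) = (34*(-16))*38 = -544*38 = -20672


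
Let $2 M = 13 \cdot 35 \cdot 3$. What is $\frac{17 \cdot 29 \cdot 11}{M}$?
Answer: $\frac{10846}{1365} \approx 7.9458$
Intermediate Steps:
$M = \frac{1365}{2}$ ($M = \frac{13 \cdot 35 \cdot 3}{2} = \frac{455 \cdot 3}{2} = \frac{1}{2} \cdot 1365 = \frac{1365}{2} \approx 682.5$)
$\frac{17 \cdot 29 \cdot 11}{M} = \frac{17 \cdot 29 \cdot 11}{\frac{1365}{2}} = 493 \cdot 11 \cdot \frac{2}{1365} = 5423 \cdot \frac{2}{1365} = \frac{10846}{1365}$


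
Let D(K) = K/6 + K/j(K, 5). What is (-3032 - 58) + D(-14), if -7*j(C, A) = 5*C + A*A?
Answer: -139253/45 ≈ -3094.5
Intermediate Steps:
j(C, A) = -5*C/7 - A²/7 (j(C, A) = -(5*C + A*A)/7 = -(5*C + A²)/7 = -(A² + 5*C)/7 = -5*C/7 - A²/7)
D(K) = K/6 + K/(-25/7 - 5*K/7) (D(K) = K/6 + K/(-5*K/7 - ⅐*5²) = K*(⅙) + K/(-5*K/7 - ⅐*25) = K/6 + K/(-5*K/7 - 25/7) = K/6 + K/(-25/7 - 5*K/7))
(-3032 - 58) + D(-14) = (-3032 - 58) + (1/30)*(-14)*(-17 + 5*(-14))/(5 - 14) = -3090 + (1/30)*(-14)*(-17 - 70)/(-9) = -3090 + (1/30)*(-14)*(-⅑)*(-87) = -3090 - 203/45 = -139253/45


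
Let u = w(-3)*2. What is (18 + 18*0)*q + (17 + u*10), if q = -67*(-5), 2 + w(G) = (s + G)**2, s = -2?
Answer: 6507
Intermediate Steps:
w(G) = -2 + (-2 + G)**2
u = 46 (u = (-2 + (-2 - 3)**2)*2 = (-2 + (-5)**2)*2 = (-2 + 25)*2 = 23*2 = 46)
q = 335
(18 + 18*0)*q + (17 + u*10) = (18 + 18*0)*335 + (17 + 46*10) = (18 + 0)*335 + (17 + 460) = 18*335 + 477 = 6030 + 477 = 6507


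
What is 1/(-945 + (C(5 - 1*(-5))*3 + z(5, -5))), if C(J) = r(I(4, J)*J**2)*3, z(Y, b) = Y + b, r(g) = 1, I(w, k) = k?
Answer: -1/936 ≈ -0.0010684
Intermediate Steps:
C(J) = 3 (C(J) = 1*3 = 3)
1/(-945 + (C(5 - 1*(-5))*3 + z(5, -5))) = 1/(-945 + (3*3 + (5 - 5))) = 1/(-945 + (9 + 0)) = 1/(-945 + 9) = 1/(-936) = -1/936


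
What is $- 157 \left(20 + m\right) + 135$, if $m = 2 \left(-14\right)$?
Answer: $1391$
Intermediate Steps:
$m = -28$
$- 157 \left(20 + m\right) + 135 = - 157 \left(20 - 28\right) + 135 = \left(-157\right) \left(-8\right) + 135 = 1256 + 135 = 1391$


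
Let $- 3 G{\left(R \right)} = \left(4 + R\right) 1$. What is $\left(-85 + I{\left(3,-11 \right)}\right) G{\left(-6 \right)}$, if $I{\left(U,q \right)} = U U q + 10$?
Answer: $-116$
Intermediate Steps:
$G{\left(R \right)} = - \frac{4}{3} - \frac{R}{3}$ ($G{\left(R \right)} = - \frac{\left(4 + R\right) 1}{3} = - \frac{4 + R}{3} = - \frac{4}{3} - \frac{R}{3}$)
$I{\left(U,q \right)} = 10 + q U^{2}$ ($I{\left(U,q \right)} = U^{2} q + 10 = q U^{2} + 10 = 10 + q U^{2}$)
$\left(-85 + I{\left(3,-11 \right)}\right) G{\left(-6 \right)} = \left(-85 + \left(10 - 11 \cdot 3^{2}\right)\right) \left(- \frac{4}{3} - -2\right) = \left(-85 + \left(10 - 99\right)\right) \left(- \frac{4}{3} + 2\right) = \left(-85 + \left(10 - 99\right)\right) \frac{2}{3} = \left(-85 - 89\right) \frac{2}{3} = \left(-174\right) \frac{2}{3} = -116$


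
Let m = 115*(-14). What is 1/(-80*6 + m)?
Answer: -1/2090 ≈ -0.00047847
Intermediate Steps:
m = -1610
1/(-80*6 + m) = 1/(-80*6 - 1610) = 1/(-480 - 1610) = 1/(-2090) = -1/2090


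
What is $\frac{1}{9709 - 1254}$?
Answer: $\frac{1}{8455} \approx 0.00011827$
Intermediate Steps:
$\frac{1}{9709 - 1254} = \frac{1}{8455}$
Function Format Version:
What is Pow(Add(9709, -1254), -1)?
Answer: Rational(1, 8455) ≈ 0.00011827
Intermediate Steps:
Pow(Add(9709, -1254), -1) = Pow(8455, -1) = Rational(1, 8455)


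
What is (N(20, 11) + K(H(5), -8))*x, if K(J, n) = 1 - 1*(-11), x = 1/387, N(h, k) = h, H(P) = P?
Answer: 32/387 ≈ 0.082687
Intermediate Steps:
x = 1/387 ≈ 0.0025840
K(J, n) = 12 (K(J, n) = 1 + 11 = 12)
(N(20, 11) + K(H(5), -8))*x = (20 + 12)*(1/387) = 32*(1/387) = 32/387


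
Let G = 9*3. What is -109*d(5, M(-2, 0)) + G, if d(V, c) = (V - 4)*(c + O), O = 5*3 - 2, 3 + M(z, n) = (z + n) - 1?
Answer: -736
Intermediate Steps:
M(z, n) = -4 + n + z (M(z, n) = -3 + ((z + n) - 1) = -3 + ((n + z) - 1) = -3 + (-1 + n + z) = -4 + n + z)
G = 27
O = 13 (O = 15 - 2 = 13)
d(V, c) = (-4 + V)*(13 + c) (d(V, c) = (V - 4)*(c + 13) = (-4 + V)*(13 + c))
-109*d(5, M(-2, 0)) + G = -109*(-52 - 4*(-4 + 0 - 2) + 13*5 + 5*(-4 + 0 - 2)) + 27 = -109*(-52 - 4*(-6) + 65 + 5*(-6)) + 27 = -109*(-52 + 24 + 65 - 30) + 27 = -109*7 + 27 = -763 + 27 = -736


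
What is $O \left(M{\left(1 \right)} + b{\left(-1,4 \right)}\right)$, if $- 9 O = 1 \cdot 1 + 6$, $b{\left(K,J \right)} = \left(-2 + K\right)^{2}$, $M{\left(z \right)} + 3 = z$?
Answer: $- \frac{49}{9} \approx -5.4444$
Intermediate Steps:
$M{\left(z \right)} = -3 + z$
$O = - \frac{7}{9}$ ($O = - \frac{1 \cdot 1 + 6}{9} = - \frac{1 + 6}{9} = \left(- \frac{1}{9}\right) 7 = - \frac{7}{9} \approx -0.77778$)
$O \left(M{\left(1 \right)} + b{\left(-1,4 \right)}\right) = - \frac{7 \left(\left(-3 + 1\right) + \left(-2 - 1\right)^{2}\right)}{9} = - \frac{7 \left(-2 + \left(-3\right)^{2}\right)}{9} = - \frac{7 \left(-2 + 9\right)}{9} = \left(- \frac{7}{9}\right) 7 = - \frac{49}{9}$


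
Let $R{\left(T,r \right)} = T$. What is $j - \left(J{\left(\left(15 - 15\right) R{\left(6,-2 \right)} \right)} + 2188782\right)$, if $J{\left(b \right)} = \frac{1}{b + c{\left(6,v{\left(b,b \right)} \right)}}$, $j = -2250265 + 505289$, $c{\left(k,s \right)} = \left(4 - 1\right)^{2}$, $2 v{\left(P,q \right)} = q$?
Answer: $- \frac{35403823}{9} \approx -3.9338 \cdot 10^{6}$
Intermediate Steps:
$v{\left(P,q \right)} = \frac{q}{2}$
$c{\left(k,s \right)} = 9$ ($c{\left(k,s \right)} = 3^{2} = 9$)
$j = -1744976$
$J{\left(b \right)} = \frac{1}{9 + b}$ ($J{\left(b \right)} = \frac{1}{b + 9} = \frac{1}{9 + b}$)
$j - \left(J{\left(\left(15 - 15\right) R{\left(6,-2 \right)} \right)} + 2188782\right) = -1744976 - \left(\frac{1}{9 + \left(15 - 15\right) 6} + 2188782\right) = -1744976 - \left(\frac{1}{9 + 0 \cdot 6} + 2188782\right) = -1744976 - \left(\frac{1}{9 + 0} + 2188782\right) = -1744976 - \left(\frac{1}{9} + 2188782\right) = -1744976 - \frac{19699039}{9} = - \frac{35403823}{9}$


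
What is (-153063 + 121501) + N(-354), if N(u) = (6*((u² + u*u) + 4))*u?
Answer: -532382426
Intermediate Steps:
N(u) = u*(24 + 12*u²) (N(u) = (6*((u² + u²) + 4))*u = (6*(2*u² + 4))*u = (6*(4 + 2*u²))*u = (24 + 12*u²)*u = u*(24 + 12*u²))
(-153063 + 121501) + N(-354) = (-153063 + 121501) + 12*(-354)*(2 + (-354)²) = -31562 + 12*(-354)*(2 + 125316) = -31562 + 12*(-354)*125318 = -31562 - 532350864 = -532382426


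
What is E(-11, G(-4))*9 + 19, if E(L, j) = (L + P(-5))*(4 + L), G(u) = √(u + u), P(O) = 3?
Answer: 523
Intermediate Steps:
G(u) = √2*√u (G(u) = √(2*u) = √2*√u)
E(L, j) = (3 + L)*(4 + L) (E(L, j) = (L + 3)*(4 + L) = (3 + L)*(4 + L))
E(-11, G(-4))*9 + 19 = (12 + (-11)² + 7*(-11))*9 + 19 = (12 + 121 - 77)*9 + 19 = 56*9 + 19 = 504 + 19 = 523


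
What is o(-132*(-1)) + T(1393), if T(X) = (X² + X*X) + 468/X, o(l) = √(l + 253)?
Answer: 5406091382/1393 + √385 ≈ 3.8809e+6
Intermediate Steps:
o(l) = √(253 + l)
T(X) = 2*X² + 468/X (T(X) = (X² + X²) + 468/X = 2*X² + 468/X)
o(-132*(-1)) + T(1393) = √(253 - 132*(-1)) + 2*(234 + 1393³)/1393 = √(253 + 132) + 2*(1/1393)*(234 + 2703045457) = √385 + 2*(1/1393)*2703045691 = √385 + 5406091382/1393 = 5406091382/1393 + √385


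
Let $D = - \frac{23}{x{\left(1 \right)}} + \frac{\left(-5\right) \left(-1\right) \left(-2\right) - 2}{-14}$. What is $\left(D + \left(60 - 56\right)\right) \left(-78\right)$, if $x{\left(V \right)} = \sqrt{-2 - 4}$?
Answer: $- \frac{2652}{7} - 299 i \sqrt{6} \approx -378.86 - 732.4 i$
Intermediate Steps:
$x{\left(V \right)} = i \sqrt{6}$ ($x{\left(V \right)} = \sqrt{-6} = i \sqrt{6}$)
$D = \frac{6}{7} + \frac{23 i \sqrt{6}}{6}$ ($D = - \frac{23}{i \sqrt{6}} + \frac{\left(-5\right) \left(-1\right) \left(-2\right) - 2}{-14} = - 23 \left(- \frac{i \sqrt{6}}{6}\right) + \left(5 \left(-2\right) - 2\right) \left(- \frac{1}{14}\right) = \frac{23 i \sqrt{6}}{6} + \left(-10 - 2\right) \left(- \frac{1}{14}\right) = \frac{23 i \sqrt{6}}{6} - - \frac{6}{7} = \frac{23 i \sqrt{6}}{6} + \frac{6}{7} = \frac{6}{7} + \frac{23 i \sqrt{6}}{6} \approx 0.85714 + 9.3897 i$)
$\left(D + \left(60 - 56\right)\right) \left(-78\right) = \left(\left(\frac{6}{7} + \frac{23 i \sqrt{6}}{6}\right) + \left(60 - 56\right)\right) \left(-78\right) = \left(\left(\frac{6}{7} + \frac{23 i \sqrt{6}}{6}\right) + 4\right) \left(-78\right) = \left(\frac{34}{7} + \frac{23 i \sqrt{6}}{6}\right) \left(-78\right) = - \frac{2652}{7} - 299 i \sqrt{6}$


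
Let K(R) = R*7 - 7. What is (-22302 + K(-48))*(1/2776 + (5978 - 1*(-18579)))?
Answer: -1543714926285/2776 ≈ -5.5609e+8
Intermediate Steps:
K(R) = -7 + 7*R (K(R) = 7*R - 7 = -7 + 7*R)
(-22302 + K(-48))*(1/2776 + (5978 - 1*(-18579))) = (-22302 + (-7 + 7*(-48)))*(1/2776 + (5978 - 1*(-18579))) = (-22302 + (-7 - 336))*(1/2776 + (5978 + 18579)) = (-22302 - 343)*(1/2776 + 24557) = -22645*68170233/2776 = -1543714926285/2776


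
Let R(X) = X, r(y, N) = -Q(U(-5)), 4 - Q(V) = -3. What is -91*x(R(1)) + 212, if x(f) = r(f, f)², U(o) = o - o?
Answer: -4247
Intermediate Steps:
U(o) = 0
Q(V) = 7 (Q(V) = 4 - 1*(-3) = 4 + 3 = 7)
r(y, N) = -7 (r(y, N) = -1*7 = -7)
x(f) = 49 (x(f) = (-7)² = 49)
-91*x(R(1)) + 212 = -91*49 + 212 = -4459 + 212 = -4247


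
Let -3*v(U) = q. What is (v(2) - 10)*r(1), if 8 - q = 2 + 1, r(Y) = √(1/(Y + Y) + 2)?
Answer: -35*√10/6 ≈ -18.447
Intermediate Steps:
r(Y) = √(2 + 1/(2*Y)) (r(Y) = √(1/(2*Y) + 2) = √(2 + 1/(2*Y)))
q = 5 (q = 8 - (2 + 1) = 8 - 1*3 = 8 - 3 = 5)
v(U) = -5/3 (v(U) = -⅓*5 = -5/3)
(v(2) - 10)*r(1) = (-5/3 - 10)*(√(8 + 2/1)/2) = -35*√(8 + 2*1)/6 = -35*√(8 + 2)/6 = -35*√10/6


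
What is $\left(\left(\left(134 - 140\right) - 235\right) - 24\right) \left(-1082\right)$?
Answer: $286730$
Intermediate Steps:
$\left(\left(\left(134 - 140\right) - 235\right) - 24\right) \left(-1082\right) = \left(\left(-6 - 235\right) - 24\right) \left(-1082\right) = \left(-241 - 24\right) \left(-1082\right) = \left(-265\right) \left(-1082\right) = 286730$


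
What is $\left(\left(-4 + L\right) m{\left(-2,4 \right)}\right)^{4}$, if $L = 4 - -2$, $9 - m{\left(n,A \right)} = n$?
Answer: $234256$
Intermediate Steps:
$m{\left(n,A \right)} = 9 - n$
$L = 6$ ($L = 4 + 2 = 6$)
$\left(\left(-4 + L\right) m{\left(-2,4 \right)}\right)^{4} = \left(\left(-4 + 6\right) \left(9 - -2\right)\right)^{4} = \left(2 \left(9 + 2\right)\right)^{4} = \left(2 \cdot 11\right)^{4} = 22^{4} = 234256$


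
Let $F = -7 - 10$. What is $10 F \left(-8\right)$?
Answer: $1360$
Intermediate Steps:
$F = -17$
$10 F \left(-8\right) = 10 \left(-17\right) \left(-8\right) = \left(-170\right) \left(-8\right) = 1360$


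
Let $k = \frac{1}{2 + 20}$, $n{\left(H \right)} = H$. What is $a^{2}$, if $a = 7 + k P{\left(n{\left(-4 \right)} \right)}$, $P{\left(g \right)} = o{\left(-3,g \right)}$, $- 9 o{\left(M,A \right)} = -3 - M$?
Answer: $49$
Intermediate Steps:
$o{\left(M,A \right)} = \frac{1}{3} + \frac{M}{9}$ ($o{\left(M,A \right)} = - \frac{-3 - M}{9} = \frac{1}{3} + \frac{M}{9}$)
$P{\left(g \right)} = 0$ ($P{\left(g \right)} = \frac{1}{3} + \frac{1}{9} \left(-3\right) = \frac{1}{3} - \frac{1}{3} = 0$)
$k = \frac{1}{22} \approx 0.045455$
$a = 7$ ($a = 7 + \frac{1}{22} \cdot 0 = 7 + 0 = 7$)
$a^{2} = 7^{2} = 49$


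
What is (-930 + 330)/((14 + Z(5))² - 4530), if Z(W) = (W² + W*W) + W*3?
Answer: -600/1711 ≈ -0.35067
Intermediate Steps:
Z(W) = 2*W² + 3*W (Z(W) = (W² + W²) + 3*W = 2*W² + 3*W)
(-930 + 330)/((14 + Z(5))² - 4530) = (-930 + 330)/((14 + 5*(3 + 2*5))² - 4530) = -600/((14 + 5*(3 + 10))² - 4530) = -600/((14 + 5*13)² - 4530) = -600/((14 + 65)² - 4530) = -600/(79² - 4530) = -600/(6241 - 4530) = -600/1711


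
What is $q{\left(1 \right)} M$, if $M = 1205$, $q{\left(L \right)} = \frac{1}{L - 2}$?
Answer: $-1205$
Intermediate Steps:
$q{\left(L \right)} = \frac{1}{-2 + L}$
$q{\left(1 \right)} M = \frac{1}{-2 + 1} \cdot 1205 = \frac{1}{-1} \cdot 1205 = \left(-1\right) 1205 = -1205$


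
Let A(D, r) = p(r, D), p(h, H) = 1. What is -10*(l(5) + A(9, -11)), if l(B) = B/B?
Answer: -20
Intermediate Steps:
A(D, r) = 1
l(B) = 1
-10*(l(5) + A(9, -11)) = -10*(1 + 1) = -10*2 = -20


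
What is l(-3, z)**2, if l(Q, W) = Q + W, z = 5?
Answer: 4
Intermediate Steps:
l(-3, z)**2 = (-3 + 5)**2 = 2**2 = 4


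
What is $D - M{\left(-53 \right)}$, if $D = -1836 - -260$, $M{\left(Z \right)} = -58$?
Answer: $-1518$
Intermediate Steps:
$D = -1576$ ($D = -1836 + 260 = -1576$)
$D - M{\left(-53 \right)} = -1576 - -58 = -1576 + 58 = -1518$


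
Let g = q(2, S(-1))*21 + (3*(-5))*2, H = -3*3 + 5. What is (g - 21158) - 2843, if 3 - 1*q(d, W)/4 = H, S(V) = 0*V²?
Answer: -23443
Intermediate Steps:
H = -4 (H = -9 + 5 = -4)
S(V) = 0
q(d, W) = 28 (q(d, W) = 12 - 4*(-4) = 12 + 16 = 28)
g = 558 (g = 28*21 + (3*(-5))*2 = 588 - 15*2 = 588 - 30 = 558)
(g - 21158) - 2843 = (558 - 21158) - 2843 = -20600 - 2843 = -23443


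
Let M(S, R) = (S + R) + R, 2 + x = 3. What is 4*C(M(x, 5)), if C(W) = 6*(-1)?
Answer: -24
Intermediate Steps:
x = 1 (x = -2 + 3 = 1)
M(S, R) = S + 2*R (M(S, R) = (R + S) + R = S + 2*R)
C(W) = -6
4*C(M(x, 5)) = 4*(-6) = -24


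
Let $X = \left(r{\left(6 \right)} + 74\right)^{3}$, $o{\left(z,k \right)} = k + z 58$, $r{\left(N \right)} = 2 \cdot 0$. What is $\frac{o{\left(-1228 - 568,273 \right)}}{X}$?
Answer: $- \frac{103895}{405224} \approx -0.25639$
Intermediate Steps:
$r{\left(N \right)} = 0$
$o{\left(z,k \right)} = k + 58 z$
$X = 405224$ ($X = \left(0 + 74\right)^{3} = 74^{3} = 405224$)
$\frac{o{\left(-1228 - 568,273 \right)}}{X} = \frac{273 + 58 \left(-1228 - 568\right)}{405224} = \left(273 + 58 \left(-1228 - 568\right)\right) \frac{1}{405224} = \left(273 + 58 \left(-1796\right)\right) \frac{1}{405224} = \left(273 - 104168\right) \frac{1}{405224} = \left(-103895\right) \frac{1}{405224} = - \frac{103895}{405224}$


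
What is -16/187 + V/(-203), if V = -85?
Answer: 12647/37961 ≈ 0.33316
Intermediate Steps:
-16/187 + V/(-203) = -16/187 - 85/(-203) = -16*1/187 - 85*(-1/203) = -16/187 + 85/203 = 12647/37961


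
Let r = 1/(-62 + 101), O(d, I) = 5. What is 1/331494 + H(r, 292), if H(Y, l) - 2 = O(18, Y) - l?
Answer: -94475789/331494 ≈ -285.00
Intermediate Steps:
r = 1/39 ≈ 0.025641
H(Y, l) = 7 - l (H(Y, l) = 2 + (5 - l) = 7 - l)
1/331494 + H(r, 292) = 1/331494 + (7 - 1*292) = 1/331494 + (7 - 292) = 1/331494 - 285 = -94475789/331494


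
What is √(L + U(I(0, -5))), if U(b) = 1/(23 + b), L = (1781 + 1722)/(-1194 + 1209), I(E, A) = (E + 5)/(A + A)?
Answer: √52555/15 ≈ 15.283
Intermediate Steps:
I(E, A) = (5 + E)/(2*A) (I(E, A) = (5 + E)/((2*A)) = (5 + E)*(1/(2*A)) = (5 + E)/(2*A))
L = 3503/15 ≈ 233.53
√(L + U(I(0, -5))) = √(3503/15 + 1/(23 + (½)*(5 + 0)/(-5))) = √(3503/15 + 1/(23 + (½)*(-⅕)*5)) = √(3503/15 + 1/(23 - ½)) = √(3503/15 + 1/(45/2)) = √(3503/15 + 2/45) = √(10511/45) = √52555/15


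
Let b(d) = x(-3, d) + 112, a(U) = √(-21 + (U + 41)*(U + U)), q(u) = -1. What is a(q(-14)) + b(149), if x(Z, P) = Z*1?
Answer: 109 + I*√101 ≈ 109.0 + 10.05*I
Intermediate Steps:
x(Z, P) = Z
a(U) = √(-21 + 2*U*(41 + U)) (a(U) = √(-21 + (41 + U)*(2*U)) = √(-21 + 2*U*(41 + U)))
b(d) = 109 (b(d) = -3 + 112 = 109)
a(q(-14)) + b(149) = √(-21 + 2*(-1)² + 82*(-1)) + 109 = √(-21 + 2*1 - 82) + 109 = √(-21 + 2 - 82) + 109 = √(-101) + 109 = I*√101 + 109 = 109 + I*√101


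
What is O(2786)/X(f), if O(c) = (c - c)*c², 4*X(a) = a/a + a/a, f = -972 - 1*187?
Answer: 0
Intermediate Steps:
f = -1159 (f = -972 - 187 = -1159)
X(a) = ½ (X(a) = (a/a + a/a)/4 = (1 + 1)/4 = (¼)*2 = ½)
O(c) = 0 (O(c) = 0*c² = 0)
O(2786)/X(f) = 0/(½) = 0*2 = 0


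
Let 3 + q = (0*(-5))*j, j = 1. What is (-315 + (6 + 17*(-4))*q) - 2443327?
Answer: -2443456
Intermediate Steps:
q = -3 (q = -3 + (0*(-5))*1 = -3 + 0*1 = -3 + 0 = -3)
(-315 + (6 + 17*(-4))*q) - 2443327 = (-315 + (6 + 17*(-4))*(-3)) - 2443327 = (-315 + (6 - 68)*(-3)) - 2443327 = (-315 - 62*(-3)) - 2443327 = (-315 + 186) - 2443327 = -129 - 2443327 = -2443456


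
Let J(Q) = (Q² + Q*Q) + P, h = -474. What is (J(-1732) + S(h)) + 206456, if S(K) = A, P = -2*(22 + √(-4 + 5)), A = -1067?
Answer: 6204991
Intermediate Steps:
P = -46 (P = -2*(22 + √1) = -2*(22 + 1) = -2*23 = -46)
S(K) = -1067
J(Q) = -46 + 2*Q² (J(Q) = (Q² + Q*Q) - 46 = (Q² + Q²) - 46 = 2*Q² - 46 = -46 + 2*Q²)
(J(-1732) + S(h)) + 206456 = ((-46 + 2*(-1732)²) - 1067) + 206456 = ((-46 + 2*2999824) - 1067) + 206456 = ((-46 + 5999648) - 1067) + 206456 = (5999602 - 1067) + 206456 = 5998535 + 206456 = 6204991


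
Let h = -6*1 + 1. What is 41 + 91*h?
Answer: -414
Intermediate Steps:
h = -5 (h = -6 + 1 = -5)
41 + 91*h = 41 + 91*(-5) = 41 - 455 = -414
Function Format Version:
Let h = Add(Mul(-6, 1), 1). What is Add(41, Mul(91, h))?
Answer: -414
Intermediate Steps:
h = -5 (h = Add(-6, 1) = -5)
Add(41, Mul(91, h)) = Add(41, Mul(91, -5)) = Add(41, -455) = -414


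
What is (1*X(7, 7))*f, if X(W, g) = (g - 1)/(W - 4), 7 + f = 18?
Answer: 22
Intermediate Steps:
f = 11 (f = -7 + 18 = 11)
X(W, g) = (-1 + g)/(-4 + W)
(1*X(7, 7))*f = (1*((-1 + 7)/(-4 + 7)))*11 = (1*(6/3))*11 = (1*((⅓)*6))*11 = (1*2)*11 = 2*11 = 22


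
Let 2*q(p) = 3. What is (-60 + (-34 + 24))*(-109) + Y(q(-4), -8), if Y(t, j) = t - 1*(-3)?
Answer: 15269/2 ≈ 7634.5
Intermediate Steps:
q(p) = 3/2 (q(p) = (½)*3 = 3/2)
Y(t, j) = 3 + t (Y(t, j) = t + 3 = 3 + t)
(-60 + (-34 + 24))*(-109) + Y(q(-4), -8) = (-60 + (-34 + 24))*(-109) + (3 + 3/2) = (-60 - 10)*(-109) + 9/2 = -70*(-109) + 9/2 = 7630 + 9/2 = 15269/2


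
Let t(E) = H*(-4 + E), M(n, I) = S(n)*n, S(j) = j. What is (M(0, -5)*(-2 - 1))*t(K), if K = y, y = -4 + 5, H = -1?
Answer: 0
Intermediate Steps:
M(n, I) = n² (M(n, I) = n*n = n²)
y = 1
K = 1
t(E) = 4 - E (t(E) = -(-4 + E) = 4 - E)
(M(0, -5)*(-2 - 1))*t(K) = (0²*(-2 - 1))*(4 - 1*1) = (0*(-3))*(4 - 1) = 0*3 = 0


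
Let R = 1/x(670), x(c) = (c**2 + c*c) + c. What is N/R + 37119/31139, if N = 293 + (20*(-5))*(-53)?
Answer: 156477918883809/31139 ≈ 5.0251e+9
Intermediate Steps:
x(c) = c + 2*c**2 (x(c) = (c**2 + c**2) + c = 2*c**2 + c = c + 2*c**2)
N = 5593 (N = 293 - 100*(-53) = 293 + 5300 = 5593)
R = 1/898470 (R = 1/(670*(1 + 2*670)) = 1/(670*(1 + 1340)) = 1/(670*1341) = 1/898470 ≈ 1.1130e-6)
N/R + 37119/31139 = 5593/(1/898470) + 37119/31139 = 5593*898470 + 37119*(1/31139) = 5025142710 + 37119/31139 = 156477918883809/31139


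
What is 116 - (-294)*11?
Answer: 3350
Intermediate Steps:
116 - (-294)*11 = 116 - 21*(-154) = 116 + 3234 = 3350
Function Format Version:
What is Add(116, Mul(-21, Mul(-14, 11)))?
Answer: 3350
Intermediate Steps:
Add(116, Mul(-21, Mul(-14, 11))) = Add(116, Mul(-21, -154)) = Add(116, 3234) = 3350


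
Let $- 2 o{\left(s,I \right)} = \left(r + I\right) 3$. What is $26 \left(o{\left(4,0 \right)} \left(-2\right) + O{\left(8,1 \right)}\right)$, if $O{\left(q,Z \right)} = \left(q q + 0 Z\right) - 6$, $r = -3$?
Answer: $1274$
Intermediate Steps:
$O{\left(q,Z \right)} = -6 + q^{2}$ ($O{\left(q,Z \right)} = \left(q^{2} + 0\right) - 6 = q^{2} - 6 = -6 + q^{2}$)
$o{\left(s,I \right)} = \frac{9}{2} - \frac{3 I}{2}$ ($o{\left(s,I \right)} = - \frac{\left(-3 + I\right) 3}{2} = - \frac{-9 + 3 I}{2} = \frac{9}{2} - \frac{3 I}{2}$)
$26 \left(o{\left(4,0 \right)} \left(-2\right) + O{\left(8,1 \right)}\right) = 26 \left(\left(\frac{9}{2} - 0\right) \left(-2\right) - \left(6 - 8^{2}\right)\right) = 26 \left(\left(\frac{9}{2} + 0\right) \left(-2\right) + \left(-6 + 64\right)\right) = 26 \left(\frac{9}{2} \left(-2\right) + 58\right) = 26 \left(-9 + 58\right) = 26 \cdot 49 = 1274$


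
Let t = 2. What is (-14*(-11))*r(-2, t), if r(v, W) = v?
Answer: -308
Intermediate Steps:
(-14*(-11))*r(-2, t) = -14*(-11)*(-2) = 154*(-2) = -308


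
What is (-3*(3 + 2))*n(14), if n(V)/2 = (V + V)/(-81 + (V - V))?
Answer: 280/27 ≈ 10.370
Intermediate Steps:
n(V) = -4*V/81 (n(V) = 2*((V + V)/(-81 + (V - V))) = 2*((2*V)/(-81 + 0)) = 2*((2*V)/(-81)) = 2*((2*V)*(-1/81)) = 2*(-2*V/81) = -4*V/81)
(-3*(3 + 2))*n(14) = (-3*(3 + 2))*(-4/81*14) = -3*5*(-56/81) = -15*(-56/81) = 280/27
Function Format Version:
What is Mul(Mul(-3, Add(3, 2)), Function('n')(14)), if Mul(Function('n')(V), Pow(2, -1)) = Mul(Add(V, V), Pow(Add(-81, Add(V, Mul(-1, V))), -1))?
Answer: Rational(280, 27) ≈ 10.370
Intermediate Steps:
Function('n')(V) = Mul(Rational(-4, 81), V) (Function('n')(V) = Mul(2, Mul(Add(V, V), Pow(Add(-81, Add(V, Mul(-1, V))), -1))) = Mul(2, Mul(Mul(2, V), Pow(Add(-81, 0), -1))) = Mul(2, Mul(Mul(2, V), Pow(-81, -1))) = Mul(2, Mul(Mul(2, V), Rational(-1, 81))) = Mul(2, Mul(Rational(-2, 81), V)) = Mul(Rational(-4, 81), V))
Mul(Mul(-3, Add(3, 2)), Function('n')(14)) = Mul(Mul(-3, Add(3, 2)), Mul(Rational(-4, 81), 14)) = Mul(Mul(-3, 5), Rational(-56, 81)) = Mul(-15, Rational(-56, 81)) = Rational(280, 27)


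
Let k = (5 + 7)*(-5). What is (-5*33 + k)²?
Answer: 50625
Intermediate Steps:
k = -60 (k = 12*(-5) = -60)
(-5*33 + k)² = (-5*33 - 60)² = (-165 - 60)² = (-225)² = 50625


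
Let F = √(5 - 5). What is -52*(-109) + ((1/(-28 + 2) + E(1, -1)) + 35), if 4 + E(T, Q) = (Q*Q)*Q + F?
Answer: 148147/26 ≈ 5698.0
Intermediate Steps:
F = 0 (F = √0 = 0)
E(T, Q) = -4 + Q³ (E(T, Q) = -4 + ((Q*Q)*Q + 0) = -4 + (Q²*Q + 0) = -4 + (Q³ + 0) = -4 + Q³)
-52*(-109) + ((1/(-28 + 2) + E(1, -1)) + 35) = -52*(-109) + ((1/(-28 + 2) + (-4 + (-1)³)) + 35) = 5668 + ((1/(-26) + (-4 - 1)) + 35) = 5668 + ((-1/26 - 5) + 35) = 5668 + (-131/26 + 35) = 5668 + 779/26 = 148147/26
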